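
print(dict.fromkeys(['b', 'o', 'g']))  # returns {'b': None, 'o': None, 'g': None}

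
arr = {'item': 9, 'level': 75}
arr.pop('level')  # 75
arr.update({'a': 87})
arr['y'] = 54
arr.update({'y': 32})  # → {'item': 9, 'a': 87, 'y': 32}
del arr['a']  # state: {'item': 9, 'y': 32}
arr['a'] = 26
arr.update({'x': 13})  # {'item': 9, 'y': 32, 'a': 26, 'x': 13}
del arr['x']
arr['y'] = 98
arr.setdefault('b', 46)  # 46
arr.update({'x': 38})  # {'item': 9, 'y': 98, 'a': 26, 'b': 46, 'x': 38}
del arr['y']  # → {'item': 9, 'a': 26, 'b': 46, 'x': 38}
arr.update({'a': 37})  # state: {'item': 9, 'a': 37, 'b': 46, 'x': 38}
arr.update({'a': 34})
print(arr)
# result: {'item': 9, 'a': 34, 'b': 46, 'x': 38}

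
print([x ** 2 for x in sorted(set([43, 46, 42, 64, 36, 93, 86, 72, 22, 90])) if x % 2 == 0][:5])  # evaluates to [484, 1296, 1764, 2116, 4096]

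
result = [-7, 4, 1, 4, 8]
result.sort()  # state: [-7, 1, 4, 4, 8]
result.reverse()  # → [8, 4, 4, 1, -7]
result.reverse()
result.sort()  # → [-7, 1, 4, 4, 8]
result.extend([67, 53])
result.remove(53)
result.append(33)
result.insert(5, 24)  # [-7, 1, 4, 4, 8, 24, 67, 33]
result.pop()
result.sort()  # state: [-7, 1, 4, 4, 8, 24, 67]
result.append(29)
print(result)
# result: [-7, 1, 4, 4, 8, 24, 67, 29]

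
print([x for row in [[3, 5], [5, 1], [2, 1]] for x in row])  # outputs [3, 5, 5, 1, 2, 1]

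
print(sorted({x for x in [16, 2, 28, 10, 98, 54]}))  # [2, 10, 16, 28, 54, 98]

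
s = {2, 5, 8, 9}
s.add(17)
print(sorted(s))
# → [2, 5, 8, 9, 17]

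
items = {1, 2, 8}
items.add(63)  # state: {1, 2, 8, 63}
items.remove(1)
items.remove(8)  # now {2, 63}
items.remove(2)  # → {63}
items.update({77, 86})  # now {63, 77, 86}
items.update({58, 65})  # {58, 63, 65, 77, 86}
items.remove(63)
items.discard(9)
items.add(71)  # {58, 65, 71, 77, 86}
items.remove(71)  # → {58, 65, 77, 86}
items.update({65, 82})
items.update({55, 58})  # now {55, 58, 65, 77, 82, 86}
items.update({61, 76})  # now {55, 58, 61, 65, 76, 77, 82, 86}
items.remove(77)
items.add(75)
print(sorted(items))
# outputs [55, 58, 61, 65, 75, 76, 82, 86]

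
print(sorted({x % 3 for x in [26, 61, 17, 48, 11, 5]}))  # [0, 1, 2]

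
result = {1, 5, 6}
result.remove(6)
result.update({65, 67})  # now {1, 5, 65, 67}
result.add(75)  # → {1, 5, 65, 67, 75}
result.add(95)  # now {1, 5, 65, 67, 75, 95}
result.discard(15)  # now {1, 5, 65, 67, 75, 95}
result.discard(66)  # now {1, 5, 65, 67, 75, 95}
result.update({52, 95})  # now {1, 5, 52, 65, 67, 75, 95}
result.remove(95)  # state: {1, 5, 52, 65, 67, 75}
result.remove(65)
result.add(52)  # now {1, 5, 52, 67, 75}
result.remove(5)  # {1, 52, 67, 75}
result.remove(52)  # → {1, 67, 75}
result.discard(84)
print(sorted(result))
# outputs [1, 67, 75]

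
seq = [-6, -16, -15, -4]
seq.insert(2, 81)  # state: [-6, -16, 81, -15, -4]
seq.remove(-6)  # [-16, 81, -15, -4]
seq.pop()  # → -4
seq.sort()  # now [-16, -15, 81]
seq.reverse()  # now [81, -15, -16]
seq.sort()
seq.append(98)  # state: [-16, -15, 81, 98]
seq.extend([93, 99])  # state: [-16, -15, 81, 98, 93, 99]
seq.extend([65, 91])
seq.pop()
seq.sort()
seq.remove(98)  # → [-16, -15, 65, 81, 93, 99]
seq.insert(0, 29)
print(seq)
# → [29, -16, -15, 65, 81, 93, 99]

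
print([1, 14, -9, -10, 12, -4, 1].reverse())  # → None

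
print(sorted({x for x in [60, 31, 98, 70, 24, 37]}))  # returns [24, 31, 37, 60, 70, 98]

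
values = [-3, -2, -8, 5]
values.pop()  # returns 5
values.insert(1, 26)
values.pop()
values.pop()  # -2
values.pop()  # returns 26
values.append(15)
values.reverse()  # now [15, -3]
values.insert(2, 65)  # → [15, -3, 65]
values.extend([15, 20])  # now [15, -3, 65, 15, 20]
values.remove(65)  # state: [15, -3, 15, 20]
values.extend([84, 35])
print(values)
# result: [15, -3, 15, 20, 84, 35]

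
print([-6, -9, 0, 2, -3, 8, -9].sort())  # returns None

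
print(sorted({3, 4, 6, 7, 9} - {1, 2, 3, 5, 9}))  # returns [4, 6, 7]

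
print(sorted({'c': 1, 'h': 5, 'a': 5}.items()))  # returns [('a', 5), ('c', 1), ('h', 5)]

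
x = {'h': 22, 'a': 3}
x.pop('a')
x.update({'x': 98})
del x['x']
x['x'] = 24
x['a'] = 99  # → {'h': 22, 'x': 24, 'a': 99}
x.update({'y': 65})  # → {'h': 22, 'x': 24, 'a': 99, 'y': 65}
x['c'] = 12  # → {'h': 22, 'x': 24, 'a': 99, 'y': 65, 'c': 12}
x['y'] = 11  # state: {'h': 22, 'x': 24, 'a': 99, 'y': 11, 'c': 12}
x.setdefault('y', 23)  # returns 11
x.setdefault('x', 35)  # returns 24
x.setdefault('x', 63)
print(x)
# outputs {'h': 22, 'x': 24, 'a': 99, 'y': 11, 'c': 12}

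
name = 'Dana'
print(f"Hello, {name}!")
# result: Hello, Dana!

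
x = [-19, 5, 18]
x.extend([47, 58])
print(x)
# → [-19, 5, 18, 47, 58]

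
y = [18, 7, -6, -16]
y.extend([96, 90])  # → [18, 7, -6, -16, 96, 90]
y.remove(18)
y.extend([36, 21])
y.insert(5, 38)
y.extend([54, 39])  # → [7, -6, -16, 96, 90, 38, 36, 21, 54, 39]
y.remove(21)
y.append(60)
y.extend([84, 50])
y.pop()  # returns 50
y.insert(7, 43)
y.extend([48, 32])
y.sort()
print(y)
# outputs [-16, -6, 7, 32, 36, 38, 39, 43, 48, 54, 60, 84, 90, 96]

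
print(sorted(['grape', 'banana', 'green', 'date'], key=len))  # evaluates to ['date', 'grape', 'green', 'banana']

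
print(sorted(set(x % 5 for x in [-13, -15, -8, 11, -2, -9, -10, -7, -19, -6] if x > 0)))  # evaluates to [1]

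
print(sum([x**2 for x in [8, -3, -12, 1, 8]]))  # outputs 282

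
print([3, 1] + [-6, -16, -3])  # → [3, 1, -6, -16, -3]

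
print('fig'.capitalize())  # Fig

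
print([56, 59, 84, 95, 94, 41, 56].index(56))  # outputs 0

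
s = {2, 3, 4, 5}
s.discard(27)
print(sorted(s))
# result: [2, 3, 4, 5]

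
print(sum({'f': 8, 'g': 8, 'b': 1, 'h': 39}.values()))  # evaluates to 56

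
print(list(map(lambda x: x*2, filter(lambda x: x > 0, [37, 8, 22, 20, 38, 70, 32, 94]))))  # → [74, 16, 44, 40, 76, 140, 64, 188]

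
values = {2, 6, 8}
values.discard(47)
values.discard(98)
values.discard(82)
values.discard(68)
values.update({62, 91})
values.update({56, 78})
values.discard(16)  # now {2, 6, 8, 56, 62, 78, 91}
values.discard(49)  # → {2, 6, 8, 56, 62, 78, 91}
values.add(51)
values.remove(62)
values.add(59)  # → {2, 6, 8, 51, 56, 59, 78, 91}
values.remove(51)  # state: {2, 6, 8, 56, 59, 78, 91}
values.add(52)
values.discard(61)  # {2, 6, 8, 52, 56, 59, 78, 91}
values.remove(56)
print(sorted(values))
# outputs [2, 6, 8, 52, 59, 78, 91]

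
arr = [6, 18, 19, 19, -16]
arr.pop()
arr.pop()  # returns 19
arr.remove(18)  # [6, 19]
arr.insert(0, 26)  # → [26, 6, 19]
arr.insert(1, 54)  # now [26, 54, 6, 19]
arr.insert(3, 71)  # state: [26, 54, 6, 71, 19]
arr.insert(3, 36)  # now [26, 54, 6, 36, 71, 19]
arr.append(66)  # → [26, 54, 6, 36, 71, 19, 66]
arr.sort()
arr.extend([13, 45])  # [6, 19, 26, 36, 54, 66, 71, 13, 45]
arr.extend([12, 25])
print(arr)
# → [6, 19, 26, 36, 54, 66, 71, 13, 45, 12, 25]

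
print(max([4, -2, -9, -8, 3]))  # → 4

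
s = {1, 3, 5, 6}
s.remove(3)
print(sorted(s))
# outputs [1, 5, 6]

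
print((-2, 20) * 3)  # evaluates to (-2, 20, -2, 20, -2, 20)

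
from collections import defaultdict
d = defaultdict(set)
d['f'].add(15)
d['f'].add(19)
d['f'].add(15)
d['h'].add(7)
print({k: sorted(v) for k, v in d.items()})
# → {'f': [15, 19], 'h': [7]}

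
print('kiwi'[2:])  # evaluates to wi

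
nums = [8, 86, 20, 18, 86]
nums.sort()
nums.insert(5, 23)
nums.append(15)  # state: [8, 18, 20, 86, 86, 23, 15]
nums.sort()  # [8, 15, 18, 20, 23, 86, 86]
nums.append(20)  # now [8, 15, 18, 20, 23, 86, 86, 20]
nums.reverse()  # [20, 86, 86, 23, 20, 18, 15, 8]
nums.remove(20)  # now [86, 86, 23, 20, 18, 15, 8]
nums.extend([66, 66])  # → [86, 86, 23, 20, 18, 15, 8, 66, 66]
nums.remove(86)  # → [86, 23, 20, 18, 15, 8, 66, 66]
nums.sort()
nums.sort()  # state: [8, 15, 18, 20, 23, 66, 66, 86]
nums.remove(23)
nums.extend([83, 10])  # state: [8, 15, 18, 20, 66, 66, 86, 83, 10]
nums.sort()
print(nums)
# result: [8, 10, 15, 18, 20, 66, 66, 83, 86]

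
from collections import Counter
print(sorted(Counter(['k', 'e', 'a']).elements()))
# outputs ['a', 'e', 'k']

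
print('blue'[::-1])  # eulb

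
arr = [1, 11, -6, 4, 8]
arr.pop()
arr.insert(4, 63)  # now [1, 11, -6, 4, 63]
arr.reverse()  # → [63, 4, -6, 11, 1]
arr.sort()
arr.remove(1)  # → [-6, 4, 11, 63]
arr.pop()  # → 63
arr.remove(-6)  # [4, 11]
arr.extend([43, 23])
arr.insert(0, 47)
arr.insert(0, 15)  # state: [15, 47, 4, 11, 43, 23]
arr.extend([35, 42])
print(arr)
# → [15, 47, 4, 11, 43, 23, 35, 42]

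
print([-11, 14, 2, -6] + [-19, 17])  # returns [-11, 14, 2, -6, -19, 17]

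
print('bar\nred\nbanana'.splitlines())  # ['bar', 'red', 'banana']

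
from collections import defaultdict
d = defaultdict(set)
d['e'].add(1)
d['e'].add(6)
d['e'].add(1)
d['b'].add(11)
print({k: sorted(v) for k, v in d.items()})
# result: {'e': [1, 6], 'b': [11]}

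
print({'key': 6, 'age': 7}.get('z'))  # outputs None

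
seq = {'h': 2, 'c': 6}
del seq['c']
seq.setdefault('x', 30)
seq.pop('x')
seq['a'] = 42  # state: {'h': 2, 'a': 42}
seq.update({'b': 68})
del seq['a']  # {'h': 2, 'b': 68}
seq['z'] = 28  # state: {'h': 2, 'b': 68, 'z': 28}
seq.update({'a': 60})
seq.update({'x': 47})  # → {'h': 2, 'b': 68, 'z': 28, 'a': 60, 'x': 47}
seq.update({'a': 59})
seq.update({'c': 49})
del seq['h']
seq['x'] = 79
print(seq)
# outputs {'b': 68, 'z': 28, 'a': 59, 'x': 79, 'c': 49}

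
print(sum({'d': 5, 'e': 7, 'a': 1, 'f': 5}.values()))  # 18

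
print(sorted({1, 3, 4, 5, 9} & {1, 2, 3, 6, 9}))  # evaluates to [1, 3, 9]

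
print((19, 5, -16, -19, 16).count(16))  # 1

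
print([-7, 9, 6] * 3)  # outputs [-7, 9, 6, -7, 9, 6, -7, 9, 6]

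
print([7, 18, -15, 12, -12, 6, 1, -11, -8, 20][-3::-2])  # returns [-11, 6, 12, 18]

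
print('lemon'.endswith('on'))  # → True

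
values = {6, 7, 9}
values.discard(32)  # {6, 7, 9}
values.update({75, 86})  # {6, 7, 9, 75, 86}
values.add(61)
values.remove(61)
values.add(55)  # {6, 7, 9, 55, 75, 86}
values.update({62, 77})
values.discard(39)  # {6, 7, 9, 55, 62, 75, 77, 86}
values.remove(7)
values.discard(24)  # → {6, 9, 55, 62, 75, 77, 86}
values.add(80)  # {6, 9, 55, 62, 75, 77, 80, 86}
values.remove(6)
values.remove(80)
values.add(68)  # {9, 55, 62, 68, 75, 77, 86}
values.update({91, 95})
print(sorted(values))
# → [9, 55, 62, 68, 75, 77, 86, 91, 95]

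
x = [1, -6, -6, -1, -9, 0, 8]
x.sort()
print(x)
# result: [-9, -6, -6, -1, 0, 1, 8]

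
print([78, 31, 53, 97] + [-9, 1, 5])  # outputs [78, 31, 53, 97, -9, 1, 5]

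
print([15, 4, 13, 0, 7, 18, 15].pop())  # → 15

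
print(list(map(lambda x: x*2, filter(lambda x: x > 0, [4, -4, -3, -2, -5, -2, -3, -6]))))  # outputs [8]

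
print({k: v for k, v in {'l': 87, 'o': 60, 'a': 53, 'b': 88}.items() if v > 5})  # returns {'l': 87, 'o': 60, 'a': 53, 'b': 88}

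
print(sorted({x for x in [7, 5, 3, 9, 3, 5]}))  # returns [3, 5, 7, 9]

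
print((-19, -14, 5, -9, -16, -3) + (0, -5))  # (-19, -14, 5, -9, -16, -3, 0, -5)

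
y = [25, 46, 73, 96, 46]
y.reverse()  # [46, 96, 73, 46, 25]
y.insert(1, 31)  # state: [46, 31, 96, 73, 46, 25]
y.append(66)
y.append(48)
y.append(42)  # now [46, 31, 96, 73, 46, 25, 66, 48, 42]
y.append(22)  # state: [46, 31, 96, 73, 46, 25, 66, 48, 42, 22]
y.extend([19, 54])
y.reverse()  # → [54, 19, 22, 42, 48, 66, 25, 46, 73, 96, 31, 46]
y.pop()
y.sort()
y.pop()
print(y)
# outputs [19, 22, 25, 31, 42, 46, 48, 54, 66, 73]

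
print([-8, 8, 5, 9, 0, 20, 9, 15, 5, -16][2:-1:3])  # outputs [5, 20, 5]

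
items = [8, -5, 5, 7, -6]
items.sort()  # [-6, -5, 5, 7, 8]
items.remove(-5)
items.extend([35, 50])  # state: [-6, 5, 7, 8, 35, 50]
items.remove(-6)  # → [5, 7, 8, 35, 50]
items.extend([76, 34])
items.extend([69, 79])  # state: [5, 7, 8, 35, 50, 76, 34, 69, 79]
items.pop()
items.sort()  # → [5, 7, 8, 34, 35, 50, 69, 76]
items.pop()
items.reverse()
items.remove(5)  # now [69, 50, 35, 34, 8, 7]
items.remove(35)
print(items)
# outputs [69, 50, 34, 8, 7]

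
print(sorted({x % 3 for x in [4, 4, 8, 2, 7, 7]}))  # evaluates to [1, 2]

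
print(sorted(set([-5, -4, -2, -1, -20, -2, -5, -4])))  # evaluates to [-20, -5, -4, -2, -1]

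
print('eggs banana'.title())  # Eggs Banana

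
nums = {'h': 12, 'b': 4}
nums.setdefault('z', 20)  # 20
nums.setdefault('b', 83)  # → 4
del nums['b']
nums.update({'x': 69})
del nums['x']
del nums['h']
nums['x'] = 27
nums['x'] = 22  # {'z': 20, 'x': 22}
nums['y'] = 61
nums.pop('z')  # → 20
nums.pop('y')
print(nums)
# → {'x': 22}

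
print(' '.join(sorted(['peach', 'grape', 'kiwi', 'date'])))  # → date grape kiwi peach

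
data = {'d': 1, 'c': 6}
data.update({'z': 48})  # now {'d': 1, 'c': 6, 'z': 48}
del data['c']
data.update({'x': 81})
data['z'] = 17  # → {'d': 1, 'z': 17, 'x': 81}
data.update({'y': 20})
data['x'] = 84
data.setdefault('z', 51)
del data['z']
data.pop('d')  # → 1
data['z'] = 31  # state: {'x': 84, 'y': 20, 'z': 31}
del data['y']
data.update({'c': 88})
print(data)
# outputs {'x': 84, 'z': 31, 'c': 88}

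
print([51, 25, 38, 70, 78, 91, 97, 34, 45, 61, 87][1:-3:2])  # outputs [25, 70, 91, 34]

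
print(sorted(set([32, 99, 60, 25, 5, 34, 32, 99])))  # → [5, 25, 32, 34, 60, 99]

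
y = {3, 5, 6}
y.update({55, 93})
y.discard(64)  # {3, 5, 6, 55, 93}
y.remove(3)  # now {5, 6, 55, 93}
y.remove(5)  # {6, 55, 93}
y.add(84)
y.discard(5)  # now {6, 55, 84, 93}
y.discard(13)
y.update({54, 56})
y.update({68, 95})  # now {6, 54, 55, 56, 68, 84, 93, 95}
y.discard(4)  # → {6, 54, 55, 56, 68, 84, 93, 95}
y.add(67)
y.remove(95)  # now {6, 54, 55, 56, 67, 68, 84, 93}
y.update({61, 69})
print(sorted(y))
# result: [6, 54, 55, 56, 61, 67, 68, 69, 84, 93]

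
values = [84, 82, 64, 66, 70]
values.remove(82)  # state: [84, 64, 66, 70]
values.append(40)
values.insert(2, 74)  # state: [84, 64, 74, 66, 70, 40]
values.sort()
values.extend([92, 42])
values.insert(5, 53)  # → [40, 64, 66, 70, 74, 53, 84, 92, 42]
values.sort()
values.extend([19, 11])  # [40, 42, 53, 64, 66, 70, 74, 84, 92, 19, 11]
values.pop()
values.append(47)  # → [40, 42, 53, 64, 66, 70, 74, 84, 92, 19, 47]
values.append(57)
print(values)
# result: [40, 42, 53, 64, 66, 70, 74, 84, 92, 19, 47, 57]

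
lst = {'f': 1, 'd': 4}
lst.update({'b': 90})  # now {'f': 1, 'd': 4, 'b': 90}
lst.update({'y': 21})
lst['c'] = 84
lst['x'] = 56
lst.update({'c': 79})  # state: {'f': 1, 'd': 4, 'b': 90, 'y': 21, 'c': 79, 'x': 56}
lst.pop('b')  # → 90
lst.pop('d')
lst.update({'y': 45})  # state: {'f': 1, 'y': 45, 'c': 79, 'x': 56}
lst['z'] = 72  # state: {'f': 1, 'y': 45, 'c': 79, 'x': 56, 'z': 72}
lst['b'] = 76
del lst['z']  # {'f': 1, 'y': 45, 'c': 79, 'x': 56, 'b': 76}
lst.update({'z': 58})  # {'f': 1, 'y': 45, 'c': 79, 'x': 56, 'b': 76, 'z': 58}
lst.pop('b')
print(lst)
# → {'f': 1, 'y': 45, 'c': 79, 'x': 56, 'z': 58}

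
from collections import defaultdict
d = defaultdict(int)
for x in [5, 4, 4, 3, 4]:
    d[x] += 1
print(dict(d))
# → {5: 1, 4: 3, 3: 1}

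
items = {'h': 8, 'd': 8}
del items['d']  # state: {'h': 8}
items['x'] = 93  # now {'h': 8, 'x': 93}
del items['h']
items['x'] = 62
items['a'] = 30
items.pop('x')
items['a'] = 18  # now {'a': 18}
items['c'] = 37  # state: {'a': 18, 'c': 37}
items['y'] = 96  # {'a': 18, 'c': 37, 'y': 96}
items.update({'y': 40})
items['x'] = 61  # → {'a': 18, 'c': 37, 'y': 40, 'x': 61}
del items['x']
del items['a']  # {'c': 37, 'y': 40}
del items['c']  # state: {'y': 40}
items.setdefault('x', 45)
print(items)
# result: {'y': 40, 'x': 45}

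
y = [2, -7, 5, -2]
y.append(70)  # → [2, -7, 5, -2, 70]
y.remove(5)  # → [2, -7, -2, 70]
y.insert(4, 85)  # [2, -7, -2, 70, 85]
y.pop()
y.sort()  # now [-7, -2, 2, 70]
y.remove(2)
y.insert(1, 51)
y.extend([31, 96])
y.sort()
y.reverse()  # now [96, 70, 51, 31, -2, -7]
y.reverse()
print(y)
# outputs [-7, -2, 31, 51, 70, 96]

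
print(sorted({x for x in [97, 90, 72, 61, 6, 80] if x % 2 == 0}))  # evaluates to [6, 72, 80, 90]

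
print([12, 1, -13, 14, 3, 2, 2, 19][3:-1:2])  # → [14, 2]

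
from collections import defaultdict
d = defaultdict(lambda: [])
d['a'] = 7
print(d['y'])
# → []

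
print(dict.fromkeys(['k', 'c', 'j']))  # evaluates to {'k': None, 'c': None, 'j': None}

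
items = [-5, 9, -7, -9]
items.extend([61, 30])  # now [-5, 9, -7, -9, 61, 30]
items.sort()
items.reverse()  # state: [61, 30, 9, -5, -7, -9]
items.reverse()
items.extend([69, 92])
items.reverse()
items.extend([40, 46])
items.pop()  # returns 46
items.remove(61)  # [92, 69, 30, 9, -5, -7, -9, 40]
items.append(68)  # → [92, 69, 30, 9, -5, -7, -9, 40, 68]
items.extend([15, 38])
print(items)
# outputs [92, 69, 30, 9, -5, -7, -9, 40, 68, 15, 38]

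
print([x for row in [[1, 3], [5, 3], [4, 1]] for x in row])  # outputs [1, 3, 5, 3, 4, 1]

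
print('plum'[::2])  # pu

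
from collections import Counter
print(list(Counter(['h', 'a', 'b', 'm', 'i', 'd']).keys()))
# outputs ['h', 'a', 'b', 'm', 'i', 'd']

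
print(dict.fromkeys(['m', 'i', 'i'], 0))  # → {'m': 0, 'i': 0}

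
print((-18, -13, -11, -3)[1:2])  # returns (-13,)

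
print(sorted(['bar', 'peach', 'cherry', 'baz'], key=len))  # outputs ['bar', 'baz', 'peach', 'cherry']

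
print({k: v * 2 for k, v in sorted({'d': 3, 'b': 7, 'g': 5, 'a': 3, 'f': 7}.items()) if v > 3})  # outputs {'b': 14, 'f': 14, 'g': 10}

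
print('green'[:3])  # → gre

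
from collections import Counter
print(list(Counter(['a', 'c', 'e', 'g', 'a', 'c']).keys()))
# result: ['a', 'c', 'e', 'g']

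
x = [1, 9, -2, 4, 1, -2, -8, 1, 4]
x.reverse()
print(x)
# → [4, 1, -8, -2, 1, 4, -2, 9, 1]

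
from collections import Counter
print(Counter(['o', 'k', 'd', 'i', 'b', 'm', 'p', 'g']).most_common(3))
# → [('o', 1), ('k', 1), ('d', 1)]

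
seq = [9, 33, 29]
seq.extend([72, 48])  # [9, 33, 29, 72, 48]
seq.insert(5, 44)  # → [9, 33, 29, 72, 48, 44]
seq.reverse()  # [44, 48, 72, 29, 33, 9]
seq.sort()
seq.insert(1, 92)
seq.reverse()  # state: [72, 48, 44, 33, 29, 92, 9]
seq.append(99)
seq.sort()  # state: [9, 29, 33, 44, 48, 72, 92, 99]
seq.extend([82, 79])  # [9, 29, 33, 44, 48, 72, 92, 99, 82, 79]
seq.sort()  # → [9, 29, 33, 44, 48, 72, 79, 82, 92, 99]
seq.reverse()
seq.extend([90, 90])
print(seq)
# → [99, 92, 82, 79, 72, 48, 44, 33, 29, 9, 90, 90]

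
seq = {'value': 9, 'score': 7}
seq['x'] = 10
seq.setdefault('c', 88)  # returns 88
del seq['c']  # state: {'value': 9, 'score': 7, 'x': 10}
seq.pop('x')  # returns 10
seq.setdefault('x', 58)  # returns 58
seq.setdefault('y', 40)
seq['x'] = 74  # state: {'value': 9, 'score': 7, 'x': 74, 'y': 40}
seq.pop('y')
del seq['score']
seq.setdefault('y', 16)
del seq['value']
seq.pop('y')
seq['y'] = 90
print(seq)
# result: {'x': 74, 'y': 90}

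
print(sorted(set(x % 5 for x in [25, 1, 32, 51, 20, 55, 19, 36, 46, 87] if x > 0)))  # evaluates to [0, 1, 2, 4]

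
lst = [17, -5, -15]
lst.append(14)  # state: [17, -5, -15, 14]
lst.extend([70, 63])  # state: [17, -5, -15, 14, 70, 63]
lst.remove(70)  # [17, -5, -15, 14, 63]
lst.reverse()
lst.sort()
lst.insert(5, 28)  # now [-15, -5, 14, 17, 63, 28]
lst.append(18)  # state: [-15, -5, 14, 17, 63, 28, 18]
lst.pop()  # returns 18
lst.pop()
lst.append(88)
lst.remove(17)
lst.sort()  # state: [-15, -5, 14, 63, 88]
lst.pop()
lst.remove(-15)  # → [-5, 14, 63]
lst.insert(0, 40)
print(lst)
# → [40, -5, 14, 63]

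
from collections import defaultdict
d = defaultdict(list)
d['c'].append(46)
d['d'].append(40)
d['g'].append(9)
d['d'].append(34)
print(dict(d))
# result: {'c': [46], 'd': [40, 34], 'g': [9]}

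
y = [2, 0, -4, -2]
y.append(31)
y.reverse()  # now [31, -2, -4, 0, 2]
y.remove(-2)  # [31, -4, 0, 2]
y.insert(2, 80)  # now [31, -4, 80, 0, 2]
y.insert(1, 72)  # [31, 72, -4, 80, 0, 2]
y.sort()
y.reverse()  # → [80, 72, 31, 2, 0, -4]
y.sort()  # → [-4, 0, 2, 31, 72, 80]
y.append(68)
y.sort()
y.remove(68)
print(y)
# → [-4, 0, 2, 31, 72, 80]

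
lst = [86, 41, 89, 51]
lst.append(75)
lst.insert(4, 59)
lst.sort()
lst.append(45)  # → [41, 51, 59, 75, 86, 89, 45]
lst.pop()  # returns 45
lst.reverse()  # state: [89, 86, 75, 59, 51, 41]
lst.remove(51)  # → [89, 86, 75, 59, 41]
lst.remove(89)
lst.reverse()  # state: [41, 59, 75, 86]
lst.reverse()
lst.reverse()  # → [41, 59, 75, 86]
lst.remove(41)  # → [59, 75, 86]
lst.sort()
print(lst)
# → [59, 75, 86]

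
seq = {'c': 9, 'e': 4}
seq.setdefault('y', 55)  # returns 55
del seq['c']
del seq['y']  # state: {'e': 4}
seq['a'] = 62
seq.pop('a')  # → 62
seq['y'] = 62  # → {'e': 4, 'y': 62}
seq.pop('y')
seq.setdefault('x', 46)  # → 46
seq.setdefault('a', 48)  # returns 48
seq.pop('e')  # 4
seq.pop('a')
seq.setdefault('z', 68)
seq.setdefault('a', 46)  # 46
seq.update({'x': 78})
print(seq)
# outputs {'x': 78, 'z': 68, 'a': 46}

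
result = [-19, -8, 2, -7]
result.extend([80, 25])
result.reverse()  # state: [25, 80, -7, 2, -8, -19]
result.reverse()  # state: [-19, -8, 2, -7, 80, 25]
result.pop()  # 25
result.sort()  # [-19, -8, -7, 2, 80]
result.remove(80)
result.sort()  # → [-19, -8, -7, 2]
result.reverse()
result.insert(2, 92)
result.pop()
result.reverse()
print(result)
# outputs [-8, 92, -7, 2]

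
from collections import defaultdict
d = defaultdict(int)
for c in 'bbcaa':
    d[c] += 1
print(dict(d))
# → {'b': 2, 'c': 1, 'a': 2}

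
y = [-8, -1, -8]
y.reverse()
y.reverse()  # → [-8, -1, -8]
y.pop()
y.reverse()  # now [-1, -8]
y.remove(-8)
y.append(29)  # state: [-1, 29]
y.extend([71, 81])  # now [-1, 29, 71, 81]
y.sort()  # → [-1, 29, 71, 81]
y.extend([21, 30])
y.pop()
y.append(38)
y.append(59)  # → [-1, 29, 71, 81, 21, 38, 59]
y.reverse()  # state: [59, 38, 21, 81, 71, 29, -1]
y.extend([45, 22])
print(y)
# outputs [59, 38, 21, 81, 71, 29, -1, 45, 22]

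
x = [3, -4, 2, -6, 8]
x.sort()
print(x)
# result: [-6, -4, 2, 3, 8]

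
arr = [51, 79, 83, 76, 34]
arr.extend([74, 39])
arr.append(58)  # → [51, 79, 83, 76, 34, 74, 39, 58]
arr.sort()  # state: [34, 39, 51, 58, 74, 76, 79, 83]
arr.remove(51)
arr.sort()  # [34, 39, 58, 74, 76, 79, 83]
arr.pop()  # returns 83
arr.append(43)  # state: [34, 39, 58, 74, 76, 79, 43]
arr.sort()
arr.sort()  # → [34, 39, 43, 58, 74, 76, 79]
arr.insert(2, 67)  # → [34, 39, 67, 43, 58, 74, 76, 79]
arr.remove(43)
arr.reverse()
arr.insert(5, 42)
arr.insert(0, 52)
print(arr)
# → [52, 79, 76, 74, 58, 67, 42, 39, 34]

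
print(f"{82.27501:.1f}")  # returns 82.3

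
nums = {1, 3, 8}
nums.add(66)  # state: {1, 3, 8, 66}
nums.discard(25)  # {1, 3, 8, 66}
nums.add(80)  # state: {1, 3, 8, 66, 80}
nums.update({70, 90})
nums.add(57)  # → {1, 3, 8, 57, 66, 70, 80, 90}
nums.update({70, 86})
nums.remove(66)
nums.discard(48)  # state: {1, 3, 8, 57, 70, 80, 86, 90}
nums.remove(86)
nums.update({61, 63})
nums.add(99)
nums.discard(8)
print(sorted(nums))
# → [1, 3, 57, 61, 63, 70, 80, 90, 99]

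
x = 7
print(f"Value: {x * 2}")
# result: Value: 14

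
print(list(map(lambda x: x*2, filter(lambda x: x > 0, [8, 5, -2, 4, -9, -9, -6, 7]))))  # [16, 10, 8, 14]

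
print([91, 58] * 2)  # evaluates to [91, 58, 91, 58]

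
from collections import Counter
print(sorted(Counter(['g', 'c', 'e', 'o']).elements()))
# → ['c', 'e', 'g', 'o']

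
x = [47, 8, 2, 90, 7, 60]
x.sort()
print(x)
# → [2, 7, 8, 47, 60, 90]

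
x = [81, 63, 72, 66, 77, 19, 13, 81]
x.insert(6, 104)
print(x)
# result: [81, 63, 72, 66, 77, 19, 104, 13, 81]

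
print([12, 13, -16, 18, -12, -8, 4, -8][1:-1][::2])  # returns [13, 18, -8]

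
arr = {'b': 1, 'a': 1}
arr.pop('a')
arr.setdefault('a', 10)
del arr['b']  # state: {'a': 10}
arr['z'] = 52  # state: {'a': 10, 'z': 52}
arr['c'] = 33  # {'a': 10, 'z': 52, 'c': 33}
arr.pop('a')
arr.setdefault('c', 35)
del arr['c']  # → {'z': 52}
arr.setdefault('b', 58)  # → 58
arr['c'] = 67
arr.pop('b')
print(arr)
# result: {'z': 52, 'c': 67}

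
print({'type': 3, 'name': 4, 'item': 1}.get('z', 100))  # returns 100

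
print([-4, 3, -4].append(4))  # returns None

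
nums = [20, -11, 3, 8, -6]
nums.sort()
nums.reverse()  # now [20, 8, 3, -6, -11]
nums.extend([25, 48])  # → [20, 8, 3, -6, -11, 25, 48]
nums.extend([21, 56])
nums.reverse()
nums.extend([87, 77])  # [56, 21, 48, 25, -11, -6, 3, 8, 20, 87, 77]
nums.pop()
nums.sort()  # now [-11, -6, 3, 8, 20, 21, 25, 48, 56, 87]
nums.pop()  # 87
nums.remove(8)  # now [-11, -6, 3, 20, 21, 25, 48, 56]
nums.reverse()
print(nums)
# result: [56, 48, 25, 21, 20, 3, -6, -11]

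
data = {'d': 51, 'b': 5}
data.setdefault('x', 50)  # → 50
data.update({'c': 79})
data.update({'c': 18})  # {'d': 51, 'b': 5, 'x': 50, 'c': 18}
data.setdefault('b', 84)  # 5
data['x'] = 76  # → {'d': 51, 'b': 5, 'x': 76, 'c': 18}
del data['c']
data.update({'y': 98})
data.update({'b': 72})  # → {'d': 51, 'b': 72, 'x': 76, 'y': 98}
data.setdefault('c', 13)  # 13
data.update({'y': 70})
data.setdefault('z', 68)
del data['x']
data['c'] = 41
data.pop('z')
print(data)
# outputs {'d': 51, 'b': 72, 'y': 70, 'c': 41}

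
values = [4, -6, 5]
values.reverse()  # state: [5, -6, 4]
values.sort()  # [-6, 4, 5]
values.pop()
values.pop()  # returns 4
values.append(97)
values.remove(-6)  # [97]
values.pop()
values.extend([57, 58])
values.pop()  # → 58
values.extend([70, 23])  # [57, 70, 23]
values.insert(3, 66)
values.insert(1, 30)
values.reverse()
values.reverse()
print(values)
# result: [57, 30, 70, 23, 66]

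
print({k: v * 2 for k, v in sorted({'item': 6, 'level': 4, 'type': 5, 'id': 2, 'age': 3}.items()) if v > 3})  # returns {'item': 12, 'level': 8, 'type': 10}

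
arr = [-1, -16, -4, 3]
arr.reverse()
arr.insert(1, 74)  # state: [3, 74, -4, -16, -1]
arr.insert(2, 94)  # [3, 74, 94, -4, -16, -1]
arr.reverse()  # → [-1, -16, -4, 94, 74, 3]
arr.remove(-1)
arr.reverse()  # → [3, 74, 94, -4, -16]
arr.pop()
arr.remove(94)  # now [3, 74, -4]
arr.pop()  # -4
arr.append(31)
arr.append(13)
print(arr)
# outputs [3, 74, 31, 13]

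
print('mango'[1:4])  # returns ang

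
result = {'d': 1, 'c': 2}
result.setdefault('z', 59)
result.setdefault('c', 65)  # 2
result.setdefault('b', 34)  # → 34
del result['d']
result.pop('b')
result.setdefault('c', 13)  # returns 2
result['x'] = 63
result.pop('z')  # 59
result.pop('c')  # 2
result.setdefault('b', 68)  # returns 68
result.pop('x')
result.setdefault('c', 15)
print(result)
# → {'b': 68, 'c': 15}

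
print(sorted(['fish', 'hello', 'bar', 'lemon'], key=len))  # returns ['bar', 'fish', 'hello', 'lemon']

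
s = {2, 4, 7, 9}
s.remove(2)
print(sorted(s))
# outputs [4, 7, 9]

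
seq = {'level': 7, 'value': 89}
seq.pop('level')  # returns 7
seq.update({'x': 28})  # {'value': 89, 'x': 28}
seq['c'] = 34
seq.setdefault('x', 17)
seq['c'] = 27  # {'value': 89, 'x': 28, 'c': 27}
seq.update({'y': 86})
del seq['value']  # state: {'x': 28, 'c': 27, 'y': 86}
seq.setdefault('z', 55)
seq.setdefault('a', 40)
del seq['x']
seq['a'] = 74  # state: {'c': 27, 'y': 86, 'z': 55, 'a': 74}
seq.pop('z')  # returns 55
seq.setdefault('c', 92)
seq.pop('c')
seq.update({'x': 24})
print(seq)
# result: {'y': 86, 'a': 74, 'x': 24}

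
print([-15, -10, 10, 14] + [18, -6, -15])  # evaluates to [-15, -10, 10, 14, 18, -6, -15]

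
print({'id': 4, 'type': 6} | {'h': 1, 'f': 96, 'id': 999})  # {'id': 999, 'type': 6, 'h': 1, 'f': 96}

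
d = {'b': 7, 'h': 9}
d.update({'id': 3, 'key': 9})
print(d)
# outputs {'b': 7, 'h': 9, 'id': 3, 'key': 9}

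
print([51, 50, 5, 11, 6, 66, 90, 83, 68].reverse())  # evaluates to None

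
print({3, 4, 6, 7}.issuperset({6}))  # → True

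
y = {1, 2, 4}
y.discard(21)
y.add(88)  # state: {1, 2, 4, 88}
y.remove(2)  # {1, 4, 88}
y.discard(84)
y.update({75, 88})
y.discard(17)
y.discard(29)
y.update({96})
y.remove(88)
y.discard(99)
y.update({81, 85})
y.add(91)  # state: {1, 4, 75, 81, 85, 91, 96}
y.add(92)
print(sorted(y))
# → [1, 4, 75, 81, 85, 91, 92, 96]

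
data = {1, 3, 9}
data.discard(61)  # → {1, 3, 9}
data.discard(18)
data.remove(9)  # {1, 3}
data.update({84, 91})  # {1, 3, 84, 91}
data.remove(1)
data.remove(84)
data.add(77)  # {3, 77, 91}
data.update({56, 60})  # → {3, 56, 60, 77, 91}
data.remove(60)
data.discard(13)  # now {3, 56, 77, 91}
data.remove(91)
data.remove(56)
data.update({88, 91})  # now {3, 77, 88, 91}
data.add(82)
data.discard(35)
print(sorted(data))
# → [3, 77, 82, 88, 91]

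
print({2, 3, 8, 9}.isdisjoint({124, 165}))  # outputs True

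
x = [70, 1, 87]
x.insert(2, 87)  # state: [70, 1, 87, 87]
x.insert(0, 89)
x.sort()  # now [1, 70, 87, 87, 89]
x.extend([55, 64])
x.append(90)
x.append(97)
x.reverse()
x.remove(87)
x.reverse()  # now [1, 70, 87, 89, 55, 64, 90, 97]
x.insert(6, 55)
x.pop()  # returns 97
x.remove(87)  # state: [1, 70, 89, 55, 64, 55, 90]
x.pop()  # 90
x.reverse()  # [55, 64, 55, 89, 70, 1]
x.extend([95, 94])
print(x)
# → [55, 64, 55, 89, 70, 1, 95, 94]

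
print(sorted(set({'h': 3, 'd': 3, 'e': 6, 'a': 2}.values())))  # [2, 3, 6]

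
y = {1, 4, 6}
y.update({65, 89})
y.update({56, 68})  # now {1, 4, 6, 56, 65, 68, 89}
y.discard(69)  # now {1, 4, 6, 56, 65, 68, 89}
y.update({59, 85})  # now {1, 4, 6, 56, 59, 65, 68, 85, 89}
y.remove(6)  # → {1, 4, 56, 59, 65, 68, 85, 89}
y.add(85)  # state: {1, 4, 56, 59, 65, 68, 85, 89}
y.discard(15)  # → {1, 4, 56, 59, 65, 68, 85, 89}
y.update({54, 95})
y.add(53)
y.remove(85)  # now {1, 4, 53, 54, 56, 59, 65, 68, 89, 95}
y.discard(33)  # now {1, 4, 53, 54, 56, 59, 65, 68, 89, 95}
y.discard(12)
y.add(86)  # {1, 4, 53, 54, 56, 59, 65, 68, 86, 89, 95}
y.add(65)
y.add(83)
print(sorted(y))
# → [1, 4, 53, 54, 56, 59, 65, 68, 83, 86, 89, 95]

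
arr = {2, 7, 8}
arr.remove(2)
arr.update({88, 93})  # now {7, 8, 88, 93}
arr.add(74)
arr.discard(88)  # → {7, 8, 74, 93}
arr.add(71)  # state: {7, 8, 71, 74, 93}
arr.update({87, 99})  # {7, 8, 71, 74, 87, 93, 99}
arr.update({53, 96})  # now {7, 8, 53, 71, 74, 87, 93, 96, 99}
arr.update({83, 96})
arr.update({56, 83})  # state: {7, 8, 53, 56, 71, 74, 83, 87, 93, 96, 99}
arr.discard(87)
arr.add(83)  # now {7, 8, 53, 56, 71, 74, 83, 93, 96, 99}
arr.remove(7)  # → {8, 53, 56, 71, 74, 83, 93, 96, 99}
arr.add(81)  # {8, 53, 56, 71, 74, 81, 83, 93, 96, 99}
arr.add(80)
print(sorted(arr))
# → [8, 53, 56, 71, 74, 80, 81, 83, 93, 96, 99]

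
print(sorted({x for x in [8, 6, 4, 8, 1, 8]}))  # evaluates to [1, 4, 6, 8]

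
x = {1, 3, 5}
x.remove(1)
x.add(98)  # {3, 5, 98}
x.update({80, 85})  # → {3, 5, 80, 85, 98}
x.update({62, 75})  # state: {3, 5, 62, 75, 80, 85, 98}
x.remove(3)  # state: {5, 62, 75, 80, 85, 98}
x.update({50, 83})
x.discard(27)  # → {5, 50, 62, 75, 80, 83, 85, 98}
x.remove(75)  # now {5, 50, 62, 80, 83, 85, 98}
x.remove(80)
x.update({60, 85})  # {5, 50, 60, 62, 83, 85, 98}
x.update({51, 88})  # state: {5, 50, 51, 60, 62, 83, 85, 88, 98}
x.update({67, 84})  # {5, 50, 51, 60, 62, 67, 83, 84, 85, 88, 98}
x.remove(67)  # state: {5, 50, 51, 60, 62, 83, 84, 85, 88, 98}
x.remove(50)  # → {5, 51, 60, 62, 83, 84, 85, 88, 98}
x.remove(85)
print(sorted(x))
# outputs [5, 51, 60, 62, 83, 84, 88, 98]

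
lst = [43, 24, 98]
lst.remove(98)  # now [43, 24]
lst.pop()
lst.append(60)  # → [43, 60]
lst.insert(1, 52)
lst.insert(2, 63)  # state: [43, 52, 63, 60]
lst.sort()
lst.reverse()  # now [63, 60, 52, 43]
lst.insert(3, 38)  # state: [63, 60, 52, 38, 43]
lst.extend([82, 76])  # [63, 60, 52, 38, 43, 82, 76]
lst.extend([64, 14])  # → [63, 60, 52, 38, 43, 82, 76, 64, 14]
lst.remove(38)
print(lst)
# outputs [63, 60, 52, 43, 82, 76, 64, 14]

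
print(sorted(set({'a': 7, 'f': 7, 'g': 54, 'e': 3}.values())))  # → [3, 7, 54]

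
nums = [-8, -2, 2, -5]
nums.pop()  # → -5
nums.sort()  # [-8, -2, 2]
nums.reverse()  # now [2, -2, -8]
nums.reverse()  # [-8, -2, 2]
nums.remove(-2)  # [-8, 2]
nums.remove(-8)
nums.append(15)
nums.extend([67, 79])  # [2, 15, 67, 79]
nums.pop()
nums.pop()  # 67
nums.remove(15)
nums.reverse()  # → [2]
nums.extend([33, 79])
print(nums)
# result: [2, 33, 79]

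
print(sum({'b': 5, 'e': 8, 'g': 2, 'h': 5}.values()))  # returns 20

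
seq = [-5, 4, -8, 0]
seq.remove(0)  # [-5, 4, -8]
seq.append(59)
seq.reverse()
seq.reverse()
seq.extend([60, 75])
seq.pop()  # 75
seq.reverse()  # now [60, 59, -8, 4, -5]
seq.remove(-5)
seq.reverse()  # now [4, -8, 59, 60]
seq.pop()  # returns 60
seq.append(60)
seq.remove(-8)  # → [4, 59, 60]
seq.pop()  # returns 60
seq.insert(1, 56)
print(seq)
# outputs [4, 56, 59]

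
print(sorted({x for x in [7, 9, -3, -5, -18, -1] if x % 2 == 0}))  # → [-18]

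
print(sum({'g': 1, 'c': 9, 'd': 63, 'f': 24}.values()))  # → 97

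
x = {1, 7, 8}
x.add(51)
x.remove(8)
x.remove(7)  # {1, 51}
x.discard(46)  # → {1, 51}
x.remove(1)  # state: {51}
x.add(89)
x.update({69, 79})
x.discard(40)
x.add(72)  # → {51, 69, 72, 79, 89}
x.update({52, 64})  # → {51, 52, 64, 69, 72, 79, 89}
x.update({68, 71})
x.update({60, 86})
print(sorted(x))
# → [51, 52, 60, 64, 68, 69, 71, 72, 79, 86, 89]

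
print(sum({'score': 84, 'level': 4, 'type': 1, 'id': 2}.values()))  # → 91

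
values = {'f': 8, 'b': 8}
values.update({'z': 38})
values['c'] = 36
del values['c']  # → {'f': 8, 'b': 8, 'z': 38}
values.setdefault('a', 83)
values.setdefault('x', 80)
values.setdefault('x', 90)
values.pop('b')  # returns 8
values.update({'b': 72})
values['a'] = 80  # {'f': 8, 'z': 38, 'a': 80, 'x': 80, 'b': 72}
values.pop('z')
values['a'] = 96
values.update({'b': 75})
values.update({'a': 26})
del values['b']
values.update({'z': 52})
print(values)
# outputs {'f': 8, 'a': 26, 'x': 80, 'z': 52}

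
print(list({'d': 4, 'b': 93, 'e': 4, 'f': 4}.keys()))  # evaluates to ['d', 'b', 'e', 'f']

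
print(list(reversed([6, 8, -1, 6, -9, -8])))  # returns [-8, -9, 6, -1, 8, 6]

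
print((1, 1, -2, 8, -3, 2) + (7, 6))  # (1, 1, -2, 8, -3, 2, 7, 6)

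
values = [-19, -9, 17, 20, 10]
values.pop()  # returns 10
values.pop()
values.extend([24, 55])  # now [-19, -9, 17, 24, 55]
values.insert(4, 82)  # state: [-19, -9, 17, 24, 82, 55]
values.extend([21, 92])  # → [-19, -9, 17, 24, 82, 55, 21, 92]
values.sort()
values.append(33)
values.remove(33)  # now [-19, -9, 17, 21, 24, 55, 82, 92]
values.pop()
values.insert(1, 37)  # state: [-19, 37, -9, 17, 21, 24, 55, 82]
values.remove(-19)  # [37, -9, 17, 21, 24, 55, 82]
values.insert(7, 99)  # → [37, -9, 17, 21, 24, 55, 82, 99]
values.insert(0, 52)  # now [52, 37, -9, 17, 21, 24, 55, 82, 99]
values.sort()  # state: [-9, 17, 21, 24, 37, 52, 55, 82, 99]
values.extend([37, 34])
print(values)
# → [-9, 17, 21, 24, 37, 52, 55, 82, 99, 37, 34]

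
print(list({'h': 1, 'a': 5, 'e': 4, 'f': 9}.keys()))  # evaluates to ['h', 'a', 'e', 'f']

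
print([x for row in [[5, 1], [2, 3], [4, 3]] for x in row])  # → [5, 1, 2, 3, 4, 3]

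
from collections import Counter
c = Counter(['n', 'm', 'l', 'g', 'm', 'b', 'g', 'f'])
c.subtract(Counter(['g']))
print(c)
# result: Counter({'m': 2, 'n': 1, 'l': 1, 'g': 1, 'b': 1, 'f': 1})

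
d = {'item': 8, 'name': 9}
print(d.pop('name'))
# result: 9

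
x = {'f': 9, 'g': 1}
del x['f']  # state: {'g': 1}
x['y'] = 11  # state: {'g': 1, 'y': 11}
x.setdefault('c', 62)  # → 62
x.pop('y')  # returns 11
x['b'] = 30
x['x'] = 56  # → {'g': 1, 'c': 62, 'b': 30, 'x': 56}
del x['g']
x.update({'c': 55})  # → {'c': 55, 'b': 30, 'x': 56}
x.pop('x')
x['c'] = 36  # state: {'c': 36, 'b': 30}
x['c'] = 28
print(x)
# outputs {'c': 28, 'b': 30}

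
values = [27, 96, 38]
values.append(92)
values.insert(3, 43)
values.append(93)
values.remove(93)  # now [27, 96, 38, 43, 92]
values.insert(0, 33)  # [33, 27, 96, 38, 43, 92]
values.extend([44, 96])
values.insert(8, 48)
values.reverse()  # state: [48, 96, 44, 92, 43, 38, 96, 27, 33]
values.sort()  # [27, 33, 38, 43, 44, 48, 92, 96, 96]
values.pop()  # 96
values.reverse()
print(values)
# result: [96, 92, 48, 44, 43, 38, 33, 27]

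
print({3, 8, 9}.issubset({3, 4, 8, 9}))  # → True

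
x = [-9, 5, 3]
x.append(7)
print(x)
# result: [-9, 5, 3, 7]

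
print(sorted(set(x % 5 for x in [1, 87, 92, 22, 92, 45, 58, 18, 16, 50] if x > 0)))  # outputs [0, 1, 2, 3]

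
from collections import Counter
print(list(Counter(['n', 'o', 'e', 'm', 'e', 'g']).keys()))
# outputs ['n', 'o', 'e', 'm', 'g']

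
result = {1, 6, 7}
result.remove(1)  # {6, 7}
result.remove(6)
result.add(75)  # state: {7, 75}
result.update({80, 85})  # {7, 75, 80, 85}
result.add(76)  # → {7, 75, 76, 80, 85}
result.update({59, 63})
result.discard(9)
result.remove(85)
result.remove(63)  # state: {7, 59, 75, 76, 80}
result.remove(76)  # {7, 59, 75, 80}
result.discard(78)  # {7, 59, 75, 80}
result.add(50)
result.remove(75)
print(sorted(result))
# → [7, 50, 59, 80]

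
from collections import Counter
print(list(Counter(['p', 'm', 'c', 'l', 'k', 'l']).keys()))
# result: ['p', 'm', 'c', 'l', 'k']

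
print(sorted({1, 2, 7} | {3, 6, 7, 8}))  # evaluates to [1, 2, 3, 6, 7, 8]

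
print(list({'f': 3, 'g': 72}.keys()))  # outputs ['f', 'g']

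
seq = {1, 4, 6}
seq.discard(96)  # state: {1, 4, 6}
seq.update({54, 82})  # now {1, 4, 6, 54, 82}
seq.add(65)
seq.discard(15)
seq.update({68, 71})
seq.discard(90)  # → {1, 4, 6, 54, 65, 68, 71, 82}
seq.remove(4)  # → {1, 6, 54, 65, 68, 71, 82}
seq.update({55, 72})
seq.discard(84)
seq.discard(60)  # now {1, 6, 54, 55, 65, 68, 71, 72, 82}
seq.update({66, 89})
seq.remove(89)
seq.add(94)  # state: {1, 6, 54, 55, 65, 66, 68, 71, 72, 82, 94}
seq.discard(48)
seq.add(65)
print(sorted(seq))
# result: [1, 6, 54, 55, 65, 66, 68, 71, 72, 82, 94]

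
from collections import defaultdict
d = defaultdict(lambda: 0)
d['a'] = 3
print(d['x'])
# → 0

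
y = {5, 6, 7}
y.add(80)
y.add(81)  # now {5, 6, 7, 80, 81}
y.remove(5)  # {6, 7, 80, 81}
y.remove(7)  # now {6, 80, 81}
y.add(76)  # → {6, 76, 80, 81}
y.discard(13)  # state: {6, 76, 80, 81}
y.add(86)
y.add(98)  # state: {6, 76, 80, 81, 86, 98}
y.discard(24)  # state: {6, 76, 80, 81, 86, 98}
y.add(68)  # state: {6, 68, 76, 80, 81, 86, 98}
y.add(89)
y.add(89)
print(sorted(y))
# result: [6, 68, 76, 80, 81, 86, 89, 98]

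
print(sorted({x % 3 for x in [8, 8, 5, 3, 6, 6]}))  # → [0, 2]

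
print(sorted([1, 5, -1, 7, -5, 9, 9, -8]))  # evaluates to [-8, -5, -1, 1, 5, 7, 9, 9]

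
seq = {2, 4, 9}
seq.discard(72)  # {2, 4, 9}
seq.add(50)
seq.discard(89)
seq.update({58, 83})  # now {2, 4, 9, 50, 58, 83}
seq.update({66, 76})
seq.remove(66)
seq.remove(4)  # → {2, 9, 50, 58, 76, 83}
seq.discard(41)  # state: {2, 9, 50, 58, 76, 83}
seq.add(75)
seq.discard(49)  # {2, 9, 50, 58, 75, 76, 83}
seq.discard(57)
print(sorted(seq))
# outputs [2, 9, 50, 58, 75, 76, 83]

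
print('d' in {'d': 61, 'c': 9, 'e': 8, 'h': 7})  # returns True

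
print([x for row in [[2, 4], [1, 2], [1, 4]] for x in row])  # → [2, 4, 1, 2, 1, 4]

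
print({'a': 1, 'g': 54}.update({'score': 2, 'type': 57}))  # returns None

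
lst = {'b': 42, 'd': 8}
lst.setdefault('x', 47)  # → 47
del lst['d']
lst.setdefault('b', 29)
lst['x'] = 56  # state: {'b': 42, 'x': 56}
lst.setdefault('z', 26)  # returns 26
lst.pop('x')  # 56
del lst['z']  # {'b': 42}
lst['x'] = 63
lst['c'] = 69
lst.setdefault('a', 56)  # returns 56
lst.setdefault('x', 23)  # 63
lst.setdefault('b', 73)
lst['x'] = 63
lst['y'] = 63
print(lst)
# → {'b': 42, 'x': 63, 'c': 69, 'a': 56, 'y': 63}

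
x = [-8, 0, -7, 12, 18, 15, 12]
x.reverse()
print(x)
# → [12, 15, 18, 12, -7, 0, -8]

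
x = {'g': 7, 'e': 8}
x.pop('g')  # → 7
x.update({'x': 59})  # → {'e': 8, 'x': 59}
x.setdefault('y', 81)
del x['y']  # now {'e': 8, 'x': 59}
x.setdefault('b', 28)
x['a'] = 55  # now {'e': 8, 'x': 59, 'b': 28, 'a': 55}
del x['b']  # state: {'e': 8, 'x': 59, 'a': 55}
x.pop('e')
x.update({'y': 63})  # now {'x': 59, 'a': 55, 'y': 63}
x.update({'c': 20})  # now {'x': 59, 'a': 55, 'y': 63, 'c': 20}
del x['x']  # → {'a': 55, 'y': 63, 'c': 20}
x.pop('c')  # 20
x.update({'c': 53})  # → {'a': 55, 'y': 63, 'c': 53}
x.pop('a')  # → 55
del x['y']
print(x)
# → {'c': 53}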